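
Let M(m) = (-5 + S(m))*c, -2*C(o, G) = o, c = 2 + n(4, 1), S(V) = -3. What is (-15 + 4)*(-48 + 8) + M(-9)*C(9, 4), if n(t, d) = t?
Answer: 656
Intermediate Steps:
c = 6 (c = 2 + 4 = 6)
C(o, G) = -o/2
M(m) = -48 (M(m) = (-5 - 3)*6 = -8*6 = -48)
(-15 + 4)*(-48 + 8) + M(-9)*C(9, 4) = (-15 + 4)*(-48 + 8) - (-24)*9 = -11*(-40) - 48*(-9/2) = 440 + 216 = 656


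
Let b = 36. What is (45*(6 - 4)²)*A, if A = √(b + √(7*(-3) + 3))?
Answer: 180*√(36 + 3*I*√2) ≈ 1081.9 + 63.53*I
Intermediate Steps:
A = √(36 + 3*I*√2) (A = √(36 + √(7*(-3) + 3)) = √(36 + √(-21 + 3)) = √(36 + √(-18)) = √(36 + 3*I*√2) ≈ 6.0104 + 0.35294*I)
(45*(6 - 4)²)*A = (45*(6 - 4)²)*√(36 + 3*I*√2) = (45*2²)*√(36 + 3*I*√2) = (45*4)*√(36 + 3*I*√2) = 180*√(36 + 3*I*√2)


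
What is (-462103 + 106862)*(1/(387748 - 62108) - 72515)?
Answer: 8388584454733359/325640 ≈ 2.5760e+10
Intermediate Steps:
(-462103 + 106862)*(1/(387748 - 62108) - 72515) = -355241*(1/325640 - 72515) = -355241*(-23613784599/325640) = 8388584454733359/325640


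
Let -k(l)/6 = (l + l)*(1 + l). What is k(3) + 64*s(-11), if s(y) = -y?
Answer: 560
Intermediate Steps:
k(l) = -12*l*(1 + l) (k(l) = -6*(l + l)*(1 + l) = -6*2*l*(1 + l) = -12*l*(1 + l))
k(3) + 64*s(-11) = -12*3*(1 + 3) + 64*(-1*(-11)) = -12*3*4 + 64*11 = -144 + 704 = 560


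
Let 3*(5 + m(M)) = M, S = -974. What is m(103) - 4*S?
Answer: 11776/3 ≈ 3925.3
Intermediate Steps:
m(M) = -5 + M/3
m(103) - 4*S = (-5 + (1/3)*103) - 4*(-974) = (-5 + 103/3) - 1*(-3896) = 88/3 + 3896 = 11776/3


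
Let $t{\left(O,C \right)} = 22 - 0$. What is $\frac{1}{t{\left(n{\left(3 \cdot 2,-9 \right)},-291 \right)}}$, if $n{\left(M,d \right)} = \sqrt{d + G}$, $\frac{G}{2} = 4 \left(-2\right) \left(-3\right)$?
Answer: $\frac{1}{22} \approx 0.045455$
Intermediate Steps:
$G = 48$ ($G = 2 \cdot 4 \left(-2\right) \left(-3\right) = 2 \left(\left(-8\right) \left(-3\right)\right) = 2 \cdot 24 = 48$)
$n{\left(M,d \right)} = \sqrt{48 + d}$ ($n{\left(M,d \right)} = \sqrt{d + 48} = \sqrt{48 + d}$)
$t{\left(O,C \right)} = 22$ ($t{\left(O,C \right)} = 22 + 0 = 22$)
$\frac{1}{t{\left(n{\left(3 \cdot 2,-9 \right)},-291 \right)}} = \frac{1}{22}$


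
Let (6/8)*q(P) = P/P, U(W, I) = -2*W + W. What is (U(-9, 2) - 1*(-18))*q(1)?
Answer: 36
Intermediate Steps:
U(W, I) = -W
q(P) = 4/3 (q(P) = 4*(P/P)/3 = (4/3)*1 = 4/3)
(U(-9, 2) - 1*(-18))*q(1) = (-1*(-9) - 1*(-18))*(4/3) = (9 + 18)*(4/3) = 27*(4/3) = 36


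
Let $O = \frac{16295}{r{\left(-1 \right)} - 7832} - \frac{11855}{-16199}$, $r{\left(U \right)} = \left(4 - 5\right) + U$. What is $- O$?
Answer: $\frac{171090635}{126902966} \approx 1.3482$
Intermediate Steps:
$r{\left(U \right)} = -1 + U$
$O = - \frac{171090635}{126902966}$ ($O = \frac{16295}{\left(-1 - 1\right) - 7832} - \frac{11855}{-16199} = \frac{16295}{-2 - 7832} - - \frac{11855}{16199} = \frac{16295}{-7834} + \frac{11855}{16199} = 16295 \left(- \frac{1}{7834}\right) + \frac{11855}{16199} = - \frac{16295}{7834} + \frac{11855}{16199} = - \frac{171090635}{126902966} \approx -1.3482$)
$- O = \left(-1\right) \left(- \frac{171090635}{126902966}\right) = \frac{171090635}{126902966}$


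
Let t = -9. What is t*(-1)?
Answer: 9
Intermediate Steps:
t*(-1) = -9*(-1) = 9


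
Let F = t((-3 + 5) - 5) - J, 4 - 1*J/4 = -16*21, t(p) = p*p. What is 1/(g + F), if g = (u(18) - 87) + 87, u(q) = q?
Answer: -1/1333 ≈ -0.00075019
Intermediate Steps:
t(p) = p²
J = 1360 (J = 16 - (-64)*21 = 16 - 4*(-336) = 16 + 1344 = 1360)
F = -1351 (F = ((-3 + 5) - 5)² - 1*1360 = (2 - 5)² - 1360 = (-3)² - 1360 = 9 - 1360 = -1351)
g = 18 (g = (18 - 87) + 87 = -69 + 87 = 18)
1/(g + F) = 1/(18 - 1351) = 1/(-1333) = -1/1333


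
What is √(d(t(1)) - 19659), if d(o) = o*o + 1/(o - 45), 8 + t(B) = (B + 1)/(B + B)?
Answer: I*√13256373/26 ≈ 140.04*I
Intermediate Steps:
t(B) = -8 + (1 + B)/(2*B) (t(B) = -8 + (B + 1)/(B + B) = -8 + (1 + B)/((2*B)) = -8 + (1 + B)*(1/(2*B)) = -8 + (1 + B)/(2*B))
d(o) = o² + 1/(-45 + o)
√(d(t(1)) - 19659) = √((1 + ((½)*(1 - 15*1)/1)³ - 45*(1 - 15*1)²/4)/(-45 + (½)*(1 - 15*1)/1) - 19659) = √((1 + ((½)*1*(1 - 15))³ - 45*(1 - 15)²/4)/(-45 + (½)*1*(1 - 15)) - 19659) = √((1 + ((½)*1*(-14))³ - 45*((½)*1*(-14))²)/(-45 + (½)*1*(-14)) - 19659) = √((1 + (-7)³ - 45*(-7)²)/(-45 - 7) - 19659) = √((1 - 343 - 45*49)/(-52) - 19659) = √(-(1 - 343 - 2205)/52 - 19659) = √(-1/52*(-2547) - 19659) = √(2547/52 - 19659) = √(-1019721/52) = I*√13256373/26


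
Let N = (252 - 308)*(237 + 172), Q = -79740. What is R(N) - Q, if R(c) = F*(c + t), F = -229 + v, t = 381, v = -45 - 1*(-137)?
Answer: 3165391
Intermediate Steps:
v = 92 (v = -45 + 137 = 92)
N = -22904 (N = -56*409 = -22904)
F = -137 (F = -229 + 92 = -137)
R(c) = -52197 - 137*c (R(c) = -137*(c + 381) = -137*(381 + c) = -52197 - 137*c)
R(N) - Q = (-52197 - 137*(-22904)) - 1*(-79740) = (-52197 + 3137848) + 79740 = 3085651 + 79740 = 3165391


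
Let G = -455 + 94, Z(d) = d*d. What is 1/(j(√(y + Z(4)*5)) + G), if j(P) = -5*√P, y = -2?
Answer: -1/(361 + 5*78^(¼)) ≈ -0.0026606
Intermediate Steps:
Z(d) = d²
G = -361
1/(j(√(y + Z(4)*5)) + G) = 1/(-5*(-2 + 4²*5)^(¼) - 361) = 1/(-5*(-2 + 16*5)^(¼) - 361) = 1/(-5*(-2 + 80)^(¼) - 361) = 1/(-5*78^(¼) - 361) = 1/(-361 - 5*78^(¼))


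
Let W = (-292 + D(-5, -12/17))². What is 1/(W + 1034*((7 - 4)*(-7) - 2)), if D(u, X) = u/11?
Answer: 121/7471467 ≈ 1.6195e-5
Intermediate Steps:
D(u, X) = u/11 (D(u, X) = u*(1/11) = u/11)
W = 10349089/121 (W = (-292 + (1/11)*(-5))² = (-292 - 5/11)² = (-3217/11)² = 10349089/121 ≈ 85530.)
1/(W + 1034*((7 - 4)*(-7) - 2)) = 1/(10349089/121 + 1034*((7 - 4)*(-7) - 2)) = 1/(10349089/121 + 1034*(3*(-7) - 2)) = 1/(10349089/121 + 1034*(-21 - 2)) = 1/(10349089/121 + 1034*(-23)) = 1/(10349089/121 - 23782) = 1/(7471467/121) = 121/7471467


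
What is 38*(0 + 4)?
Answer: 152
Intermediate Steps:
38*(0 + 4) = 38*4 = 152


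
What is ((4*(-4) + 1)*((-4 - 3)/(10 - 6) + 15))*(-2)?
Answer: 795/2 ≈ 397.50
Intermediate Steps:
((4*(-4) + 1)*((-4 - 3)/(10 - 6) + 15))*(-2) = ((-16 + 1)*(-7/4 + 15))*(-2) = -15*(-7*¼ + 15)*(-2) = -15*(-7/4 + 15)*(-2) = -15*53/4*(-2) = -795/4*(-2) = 795/2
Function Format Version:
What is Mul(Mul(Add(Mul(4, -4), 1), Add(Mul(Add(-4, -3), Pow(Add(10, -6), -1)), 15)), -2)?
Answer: Rational(795, 2) ≈ 397.50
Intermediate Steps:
Mul(Mul(Add(Mul(4, -4), 1), Add(Mul(Add(-4, -3), Pow(Add(10, -6), -1)), 15)), -2) = Mul(Mul(Add(-16, 1), Add(Mul(-7, Pow(4, -1)), 15)), -2) = Mul(Mul(-15, Add(Mul(-7, Rational(1, 4)), 15)), -2) = Mul(Mul(-15, Add(Rational(-7, 4), 15)), -2) = Mul(Mul(-15, Rational(53, 4)), -2) = Mul(Rational(-795, 4), -2) = Rational(795, 2)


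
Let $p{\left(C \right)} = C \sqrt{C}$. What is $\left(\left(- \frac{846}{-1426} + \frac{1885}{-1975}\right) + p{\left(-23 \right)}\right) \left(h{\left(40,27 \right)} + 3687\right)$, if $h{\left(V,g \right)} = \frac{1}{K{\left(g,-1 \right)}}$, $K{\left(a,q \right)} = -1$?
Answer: $- \frac{374925176}{281635} - 84778 i \sqrt{23} \approx -1331.2 - 4.0658 \cdot 10^{5} i$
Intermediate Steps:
$p{\left(C \right)} = C^{\frac{3}{2}}$
$h{\left(V,g \right)} = -1$ ($h{\left(V,g \right)} = \frac{1}{-1} = -1$)
$\left(\left(- \frac{846}{-1426} + \frac{1885}{-1975}\right) + p{\left(-23 \right)}\right) \left(h{\left(40,27 \right)} + 3687\right) = \left(\left(- \frac{846}{-1426} + \frac{1885}{-1975}\right) + \left(-23\right)^{\frac{3}{2}}\right) \left(-1 + 3687\right) = \left(\left(\left(-846\right) \left(- \frac{1}{1426}\right) + 1885 \left(- \frac{1}{1975}\right)\right) - 23 i \sqrt{23}\right) 3686 = \left(\left(\frac{423}{713} - \frac{377}{395}\right) - 23 i \sqrt{23}\right) 3686 = \left(- \frac{101716}{281635} - 23 i \sqrt{23}\right) 3686 = - \frac{374925176}{281635} - 84778 i \sqrt{23}$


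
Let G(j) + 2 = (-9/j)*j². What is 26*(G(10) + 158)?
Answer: 1716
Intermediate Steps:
G(j) = -2 - 9*j (G(j) = -2 + (-9/j)*j² = -2 - 9*j)
26*(G(10) + 158) = 26*((-2 - 9*10) + 158) = 26*((-2 - 90) + 158) = 26*(-92 + 158) = 26*66 = 1716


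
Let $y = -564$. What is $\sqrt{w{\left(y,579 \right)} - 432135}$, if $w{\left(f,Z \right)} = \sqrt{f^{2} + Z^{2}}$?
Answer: $\sqrt{-432135 + 3 \sqrt{72593}} \approx 656.75 i$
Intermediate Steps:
$w{\left(f,Z \right)} = \sqrt{Z^{2} + f^{2}}$
$\sqrt{w{\left(y,579 \right)} - 432135} = \sqrt{\sqrt{579^{2} + \left(-564\right)^{2}} - 432135} = \sqrt{\sqrt{335241 + 318096} - 432135} = \sqrt{\sqrt{653337} - 432135} = \sqrt{3 \sqrt{72593} - 432135} = \sqrt{-432135 + 3 \sqrt{72593}}$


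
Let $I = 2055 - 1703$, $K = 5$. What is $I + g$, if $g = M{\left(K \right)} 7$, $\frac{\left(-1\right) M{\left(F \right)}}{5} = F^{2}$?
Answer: $-523$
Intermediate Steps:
$M{\left(F \right)} = - 5 F^{2}$
$I = 352$
$g = -875$ ($g = - 5 \cdot 5^{2} \cdot 7 = \left(-5\right) 25 \cdot 7 = \left(-125\right) 7 = -875$)
$I + g = 352 - 875 = -523$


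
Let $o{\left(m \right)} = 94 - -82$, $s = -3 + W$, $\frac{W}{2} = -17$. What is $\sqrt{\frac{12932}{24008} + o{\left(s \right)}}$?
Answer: $\frac{\sqrt{6359629170}}{6002} \approx 13.287$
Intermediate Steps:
$W = -34$ ($W = 2 \left(-17\right) = -34$)
$s = -37$ ($s = -3 - 34 = -37$)
$o{\left(m \right)} = 176$ ($o{\left(m \right)} = 94 + 82 = 176$)
$\sqrt{\frac{12932}{24008} + o{\left(s \right)}} = \sqrt{\frac{12932}{24008} + 176} = \sqrt{12932 \cdot \frac{1}{24008} + 176} = \sqrt{\frac{3233}{6002} + 176} = \sqrt{\frac{1059585}{6002}} = \frac{\sqrt{6359629170}}{6002}$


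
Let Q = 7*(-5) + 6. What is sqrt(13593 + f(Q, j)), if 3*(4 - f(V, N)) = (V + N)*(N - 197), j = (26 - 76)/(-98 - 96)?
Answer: sqrt(991788981)/291 ≈ 108.22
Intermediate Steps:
Q = -29 (Q = -35 + 6 = -29)
j = 25/97 (j = -50/(-194) = -50*(-1/194) = 25/97 ≈ 0.25773)
f(V, N) = 4 - (-197 + N)*(N + V)/3 (f(V, N) = 4 - (V + N)*(N - 197)/3 = 4 - (N + V)*(-197 + N)/3 = 4 - (-197 + N)*(N + V)/3)
sqrt(13593 + f(Q, j)) = sqrt(13593 + (4 - (25/97)**2/3 + (197/3)*(25/97) + (197/3)*(-29) - 1/3*25/97*(-29))) = sqrt(13593 + (4 - 1/3*625/9409 + 4925/291 - 5713/3 + 725/291)) = sqrt(13593 + (4 - 625/28227 + 4925/291 - 5713/3 + 725/291)) = sqrt(13593 - 53093284/28227) = sqrt(330596327/28227) = sqrt(991788981)/291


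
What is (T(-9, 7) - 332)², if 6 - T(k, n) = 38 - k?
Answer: 139129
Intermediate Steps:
T(k, n) = -32 + k (T(k, n) = 6 - (38 - k) = 6 + (-38 + k) = -32 + k)
(T(-9, 7) - 332)² = ((-32 - 9) - 332)² = (-41 - 332)² = (-373)² = 139129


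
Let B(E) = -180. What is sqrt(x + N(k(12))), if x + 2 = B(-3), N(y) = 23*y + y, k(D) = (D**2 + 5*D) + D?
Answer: sqrt(5002) ≈ 70.725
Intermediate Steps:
k(D) = D**2 + 6*D
N(y) = 24*y
x = -182 (x = -2 - 180 = -182)
sqrt(x + N(k(12))) = sqrt(-182 + 24*(12*(6 + 12))) = sqrt(-182 + 24*(12*18)) = sqrt(-182 + 24*216) = sqrt(-182 + 5184) = sqrt(5002)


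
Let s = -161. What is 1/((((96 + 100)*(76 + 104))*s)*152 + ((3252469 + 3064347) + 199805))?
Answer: -1/856855539 ≈ -1.1671e-9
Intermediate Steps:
1/((((96 + 100)*(76 + 104))*s)*152 + ((3252469 + 3064347) + 199805)) = 1/((((96 + 100)*(76 + 104))*(-161))*152 + ((3252469 + 3064347) + 199805)) = 1/(((196*180)*(-161))*152 + (6316816 + 199805)) = 1/((35280*(-161))*152 + 6516621) = 1/(-5680080*152 + 6516621) = 1/(-863372160 + 6516621) = 1/(-856855539) = -1/856855539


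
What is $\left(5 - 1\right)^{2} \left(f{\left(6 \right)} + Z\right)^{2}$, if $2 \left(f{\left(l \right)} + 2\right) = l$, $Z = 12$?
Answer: $2704$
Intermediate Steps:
$f{\left(l \right)} = -2 + \frac{l}{2}$
$\left(5 - 1\right)^{2} \left(f{\left(6 \right)} + Z\right)^{2} = \left(5 - 1\right)^{2} \left(\left(-2 + \frac{1}{2} \cdot 6\right) + 12\right)^{2} = 4^{2} \left(\left(-2 + 3\right) + 12\right)^{2} = 16 \left(1 + 12\right)^{2} = 16 \cdot 13^{2} = 16 \cdot 169 = 2704$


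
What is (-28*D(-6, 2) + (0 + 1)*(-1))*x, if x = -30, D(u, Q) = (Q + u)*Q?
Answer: -6690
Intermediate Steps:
D(u, Q) = Q*(Q + u)
(-28*D(-6, 2) + (0 + 1)*(-1))*x = (-56*(2 - 6) + (0 + 1)*(-1))*(-30) = (-56*(-4) + 1*(-1))*(-30) = (-28*(-8) - 1)*(-30) = (224 - 1)*(-30) = 223*(-30) = -6690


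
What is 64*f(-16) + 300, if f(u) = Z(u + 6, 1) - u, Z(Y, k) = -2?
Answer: 1196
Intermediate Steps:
f(u) = -2 - u
64*f(-16) + 300 = 64*(-2 - 1*(-16)) + 300 = 64*(-2 + 16) + 300 = 64*14 + 300 = 896 + 300 = 1196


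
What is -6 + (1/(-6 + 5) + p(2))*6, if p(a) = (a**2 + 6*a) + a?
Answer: 96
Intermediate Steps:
p(a) = a**2 + 7*a
-6 + (1/(-6 + 5) + p(2))*6 = -6 + (1/(-6 + 5) + 2*(7 + 2))*6 = -6 + (1/(-1) + 2*9)*6 = -6 + (-1 + 18)*6 = -6 + 17*6 = -6 + 102 = 96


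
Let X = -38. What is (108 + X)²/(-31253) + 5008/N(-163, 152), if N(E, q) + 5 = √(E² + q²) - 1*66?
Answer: 1361733738/174360487 + 626*√49673/5579 ≈ 32.818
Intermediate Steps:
N(E, q) = -71 + √(E² + q²) (N(E, q) = -5 + (√(E² + q²) - 1*66) = -5 + (√(E² + q²) - 66) = -5 + (-66 + √(E² + q²)) = -71 + √(E² + q²))
(108 + X)²/(-31253) + 5008/N(-163, 152) = (108 - 38)²/(-31253) + 5008/(-71 + √((-163)² + 152²)) = 70²*(-1/31253) + 5008/(-71 + √(26569 + 23104)) = 4900*(-1/31253) + 5008/(-71 + √49673) = -4900/31253 + 5008/(-71 + √49673)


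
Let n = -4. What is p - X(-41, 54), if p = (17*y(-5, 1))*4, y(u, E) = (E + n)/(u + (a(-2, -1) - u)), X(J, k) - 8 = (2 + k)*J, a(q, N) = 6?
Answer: 2254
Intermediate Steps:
X(J, k) = 8 + J*(2 + k) (X(J, k) = 8 + (2 + k)*J = 8 + J*(2 + k))
y(u, E) = -2/3 + E/6 (y(u, E) = (E - 4)/(u + (6 - u)) = (-4 + E)/6 = (-4 + E)*(1/6) = -2/3 + E/6)
p = -34 (p = (17*(-2/3 + (1/6)*1))*4 = (17*(-2/3 + 1/6))*4 = (17*(-1/2))*4 = -17/2*4 = -34)
p - X(-41, 54) = -34 - (8 + 2*(-41) - 41*54) = -34 - (8 - 82 - 2214) = -34 - 1*(-2288) = -34 + 2288 = 2254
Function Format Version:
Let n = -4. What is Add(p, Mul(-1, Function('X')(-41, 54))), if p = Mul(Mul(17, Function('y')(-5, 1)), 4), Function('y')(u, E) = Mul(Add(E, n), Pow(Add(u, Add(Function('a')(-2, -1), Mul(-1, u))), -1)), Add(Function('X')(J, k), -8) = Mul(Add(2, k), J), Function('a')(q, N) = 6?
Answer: 2254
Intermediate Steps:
Function('X')(J, k) = Add(8, Mul(J, Add(2, k))) (Function('X')(J, k) = Add(8, Mul(Add(2, k), J)) = Add(8, Mul(J, Add(2, k))))
Function('y')(u, E) = Add(Rational(-2, 3), Mul(Rational(1, 6), E)) (Function('y')(u, E) = Mul(Add(E, -4), Pow(Add(u, Add(6, Mul(-1, u))), -1)) = Mul(Add(-4, E), Pow(6, -1)) = Mul(Add(-4, E), Rational(1, 6)) = Add(Rational(-2, 3), Mul(Rational(1, 6), E)))
p = -34 (p = Mul(Mul(17, Add(Rational(-2, 3), Mul(Rational(1, 6), 1))), 4) = Mul(Mul(17, Add(Rational(-2, 3), Rational(1, 6))), 4) = Mul(Mul(17, Rational(-1, 2)), 4) = Mul(Rational(-17, 2), 4) = -34)
Add(p, Mul(-1, Function('X')(-41, 54))) = Add(-34, Mul(-1, Add(8, Mul(2, -41), Mul(-41, 54)))) = Add(-34, Mul(-1, Add(8, -82, -2214))) = Add(-34, Mul(-1, -2288)) = Add(-34, 2288) = 2254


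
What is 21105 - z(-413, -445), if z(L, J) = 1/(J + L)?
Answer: 18108091/858 ≈ 21105.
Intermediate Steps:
21105 - z(-413, -445) = 21105 - 1/(-445 - 413) = 21105 - 1/(-858) = 21105 - 1*(-1/858) = 21105 + 1/858 = 18108091/858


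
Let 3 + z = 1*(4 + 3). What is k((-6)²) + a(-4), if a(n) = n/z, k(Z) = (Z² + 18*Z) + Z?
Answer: 1979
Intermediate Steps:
k(Z) = Z² + 19*Z
z = 4 (z = -3 + 1*(4 + 3) = -3 + 1*7 = -3 + 7 = 4)
a(n) = n/4
k((-6)²) + a(-4) = (-6)²*(19 + (-6)²) + (¼)*(-4) = 36*(19 + 36) - 1 = 36*55 - 1 = 1980 - 1 = 1979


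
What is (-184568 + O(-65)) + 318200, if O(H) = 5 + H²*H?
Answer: -140988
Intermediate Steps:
O(H) = 5 + H³
(-184568 + O(-65)) + 318200 = (-184568 + (5 + (-65)³)) + 318200 = (-184568 + (5 - 274625)) + 318200 = (-184568 - 274620) + 318200 = -459188 + 318200 = -140988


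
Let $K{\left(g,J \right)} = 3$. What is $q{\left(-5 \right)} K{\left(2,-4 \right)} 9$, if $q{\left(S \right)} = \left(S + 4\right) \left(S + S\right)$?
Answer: $270$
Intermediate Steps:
$q{\left(S \right)} = 2 S \left(4 + S\right)$ ($q{\left(S \right)} = \left(4 + S\right) 2 S = 2 S \left(4 + S\right)$)
$q{\left(-5 \right)} K{\left(2,-4 \right)} 9 = 2 \left(-5\right) \left(4 - 5\right) 3 \cdot 9 = 2 \left(-5\right) \left(-1\right) 3 \cdot 9 = 10 \cdot 3 \cdot 9 = 30 \cdot 9 = 270$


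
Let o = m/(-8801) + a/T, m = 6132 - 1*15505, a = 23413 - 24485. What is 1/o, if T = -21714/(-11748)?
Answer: -222733/128945223 ≈ -0.0017273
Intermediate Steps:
a = -1072
m = -9373 (m = 6132 - 15505 = -9373)
T = 329/178 (T = -21714*(-1/11748) = 329/178 ≈ 1.8483)
o = -128945223/222733 (o = -9373/(-8801) - 1072/329/178 = -9373*(-1/8801) - 1072*178/329 = 721/677 - 190816/329 = -128945223/222733 ≈ -578.92)
1/o = 1/(-128945223/222733) = -222733/128945223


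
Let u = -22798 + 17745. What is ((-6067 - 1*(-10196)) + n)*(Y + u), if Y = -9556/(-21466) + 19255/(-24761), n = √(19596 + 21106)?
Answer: -5545134240916034/265759813 - 1342972690946*√40702/265759813 ≈ -2.1885e+7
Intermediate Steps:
u = -5053
n = √40702 ≈ 201.75
Y = -88355857/265759813 (Y = -9556*(-1/21466) + 19255*(-1/24761) = 4778/10733 - 19255/24761 = -88355857/265759813 ≈ -0.33247)
((-6067 - 1*(-10196)) + n)*(Y + u) = ((-6067 - 1*(-10196)) + √40702)*(-88355857/265759813 - 5053) = ((-6067 + 10196) + √40702)*(-1342972690946/265759813) = (4129 + √40702)*(-1342972690946/265759813) = -5545134240916034/265759813 - 1342972690946*√40702/265759813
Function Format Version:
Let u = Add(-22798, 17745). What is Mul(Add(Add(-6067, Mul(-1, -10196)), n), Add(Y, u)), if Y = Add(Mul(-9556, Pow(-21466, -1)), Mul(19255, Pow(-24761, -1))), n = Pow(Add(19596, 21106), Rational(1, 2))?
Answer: Add(Rational(-5545134240916034, 265759813), Mul(Rational(-1342972690946, 265759813), Pow(40702, Rational(1, 2)))) ≈ -2.1885e+7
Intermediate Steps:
u = -5053
n = Pow(40702, Rational(1, 2)) ≈ 201.75
Y = Rational(-88355857, 265759813) (Y = Add(Mul(-9556, Rational(-1, 21466)), Mul(19255, Rational(-1, 24761))) = Add(Rational(4778, 10733), Rational(-19255, 24761)) = Rational(-88355857, 265759813) ≈ -0.33247)
Mul(Add(Add(-6067, Mul(-1, -10196)), n), Add(Y, u)) = Mul(Add(Add(-6067, Mul(-1, -10196)), Pow(40702, Rational(1, 2))), Add(Rational(-88355857, 265759813), -5053)) = Mul(Add(Add(-6067, 10196), Pow(40702, Rational(1, 2))), Rational(-1342972690946, 265759813)) = Mul(Add(4129, Pow(40702, Rational(1, 2))), Rational(-1342972690946, 265759813)) = Add(Rational(-5545134240916034, 265759813), Mul(Rational(-1342972690946, 265759813), Pow(40702, Rational(1, 2))))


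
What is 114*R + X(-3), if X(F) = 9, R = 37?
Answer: 4227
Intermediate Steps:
114*R + X(-3) = 114*37 + 9 = 4218 + 9 = 4227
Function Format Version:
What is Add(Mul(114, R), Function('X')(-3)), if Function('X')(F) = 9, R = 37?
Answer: 4227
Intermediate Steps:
Add(Mul(114, R), Function('X')(-3)) = Add(Mul(114, 37), 9) = Add(4218, 9) = 4227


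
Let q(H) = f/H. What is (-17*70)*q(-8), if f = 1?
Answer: 595/4 ≈ 148.75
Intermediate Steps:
q(H) = 1/H
(-17*70)*q(-8) = -17*70/(-8) = -1190*(-1/8) = 595/4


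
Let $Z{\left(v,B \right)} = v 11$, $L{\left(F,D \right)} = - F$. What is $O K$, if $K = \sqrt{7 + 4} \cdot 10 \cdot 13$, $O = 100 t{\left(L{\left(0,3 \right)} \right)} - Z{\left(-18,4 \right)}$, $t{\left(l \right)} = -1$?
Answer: $12740 \sqrt{11} \approx 42254.0$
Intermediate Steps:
$Z{\left(v,B \right)} = 11 v$
$O = 98$ ($O = 100 \left(-1\right) - 11 \left(-18\right) = -100 - -198 = -100 + 198 = 98$)
$K = 130 \sqrt{11}$ ($K = \sqrt{11} \cdot 10 \cdot 13 = 10 \sqrt{11} \cdot 13 = 130 \sqrt{11} \approx 431.16$)
$O K = 98 \cdot 130 \sqrt{11} = 12740 \sqrt{11}$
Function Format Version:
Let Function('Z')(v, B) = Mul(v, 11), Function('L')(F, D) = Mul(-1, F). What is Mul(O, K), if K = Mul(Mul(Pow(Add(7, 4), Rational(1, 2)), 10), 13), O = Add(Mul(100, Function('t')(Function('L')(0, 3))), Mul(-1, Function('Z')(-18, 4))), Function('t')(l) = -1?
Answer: Mul(12740, Pow(11, Rational(1, 2))) ≈ 42254.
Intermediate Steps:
Function('Z')(v, B) = Mul(11, v)
O = 98 (O = Add(Mul(100, -1), Mul(-1, Mul(11, -18))) = Add(-100, Mul(-1, -198)) = Add(-100, 198) = 98)
K = Mul(130, Pow(11, Rational(1, 2))) (K = Mul(Mul(Pow(11, Rational(1, 2)), 10), 13) = Mul(Mul(10, Pow(11, Rational(1, 2))), 13) = Mul(130, Pow(11, Rational(1, 2))) ≈ 431.16)
Mul(O, K) = Mul(98, Mul(130, Pow(11, Rational(1, 2)))) = Mul(12740, Pow(11, Rational(1, 2)))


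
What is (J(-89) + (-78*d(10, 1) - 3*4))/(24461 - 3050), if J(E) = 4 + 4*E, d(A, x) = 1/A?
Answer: -143/8235 ≈ -0.017365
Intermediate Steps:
(J(-89) + (-78*d(10, 1) - 3*4))/(24461 - 3050) = ((4 + 4*(-89)) + (-78/10 - 3*4))/(24461 - 3050) = ((4 - 356) + (-78*1/10 - 12))/21411 = (-352 + (-39/5 - 12))*(1/21411) = (-352 - 99/5)*(1/21411) = -1859/5*1/21411 = -143/8235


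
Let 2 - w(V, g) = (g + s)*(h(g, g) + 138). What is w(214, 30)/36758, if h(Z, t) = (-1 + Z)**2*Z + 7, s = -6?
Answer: -304499/18379 ≈ -16.568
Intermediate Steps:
h(Z, t) = 7 + Z*(-1 + Z)**2 (h(Z, t) = Z*(-1 + Z)**2 + 7 = 7 + Z*(-1 + Z)**2)
w(V, g) = 2 - (-6 + g)*(145 + g*(-1 + g)**2) (w(V, g) = 2 - (g - 6)*((7 + g*(-1 + g)**2) + 138) = 2 - (-6 + g)*(145 + g*(-1 + g)**2))
w(214, 30)/36758 = (872 - 1*30**4 - 139*30 - 13*30**2 + 8*30**3)/36758 = (872 - 1*810000 - 4170 - 13*900 + 8*27000)*(1/36758) = (872 - 810000 - 4170 - 11700 + 216000)*(1/36758) = -608998*1/36758 = -304499/18379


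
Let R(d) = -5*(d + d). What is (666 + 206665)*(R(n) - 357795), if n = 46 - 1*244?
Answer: -73771479765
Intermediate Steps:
n = -198 (n = 46 - 244 = -198)
R(d) = -10*d
(666 + 206665)*(R(n) - 357795) = (666 + 206665)*(-10*(-198) - 357795) = 207331*(1980 - 357795) = 207331*(-355815) = -73771479765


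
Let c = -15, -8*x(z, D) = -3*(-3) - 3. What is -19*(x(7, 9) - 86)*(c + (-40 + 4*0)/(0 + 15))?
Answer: -349429/12 ≈ -29119.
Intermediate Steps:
x(z, D) = -¾ (x(z, D) = -(-3*(-3) - 3)/8 = -(9 - 3)/8 = -⅛*6 = -¾)
-19*(x(7, 9) - 86)*(c + (-40 + 4*0)/(0 + 15)) = -19*(-¾ - 86)*(-15 + (-40 + 4*0)/(0 + 15)) = -(-6593)*(-15 + (-40 + 0)/15)/4 = -(-6593)*(-15 - 40*1/15)/4 = -(-6593)*(-15 - 8/3)/4 = -(-6593)*(-53)/(4*3) = -19*18391/12 = -349429/12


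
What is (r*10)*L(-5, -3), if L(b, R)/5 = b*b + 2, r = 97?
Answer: 130950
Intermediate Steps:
L(b, R) = 10 + 5*b² (L(b, R) = 5*(b*b + 2) = 5*(b² + 2) = 5*(2 + b²) = 10 + 5*b²)
(r*10)*L(-5, -3) = (97*10)*(10 + 5*(-5)²) = 970*(10 + 5*25) = 970*(10 + 125) = 970*135 = 130950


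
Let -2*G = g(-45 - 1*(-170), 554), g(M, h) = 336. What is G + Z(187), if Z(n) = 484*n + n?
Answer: 90527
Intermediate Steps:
Z(n) = 485*n
G = -168 (G = -1/2*336 = -168)
G + Z(187) = -168 + 485*187 = -168 + 90695 = 90527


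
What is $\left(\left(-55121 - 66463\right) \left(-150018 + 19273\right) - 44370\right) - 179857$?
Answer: $15896275853$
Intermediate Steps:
$\left(\left(-55121 - 66463\right) \left(-150018 + 19273\right) - 44370\right) - 179857 = \left(\left(-121584\right) \left(-130745\right) - 44370\right) - 179857 = \left(15896500080 - 44370\right) - 179857 = 15896455710 - 179857 = 15896275853$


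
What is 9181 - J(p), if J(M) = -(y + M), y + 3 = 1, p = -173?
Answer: 9006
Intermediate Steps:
y = -2 (y = -3 + 1 = -2)
J(M) = 2 - M (J(M) = -(-2 + M) = 2 - M)
9181 - J(p) = 9181 - (2 - 1*(-173)) = 9181 - (2 + 173) = 9181 - 1*175 = 9181 - 175 = 9006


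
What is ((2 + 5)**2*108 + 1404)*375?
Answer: 2511000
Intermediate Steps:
((2 + 5)**2*108 + 1404)*375 = (7**2*108 + 1404)*375 = (49*108 + 1404)*375 = (5292 + 1404)*375 = 6696*375 = 2511000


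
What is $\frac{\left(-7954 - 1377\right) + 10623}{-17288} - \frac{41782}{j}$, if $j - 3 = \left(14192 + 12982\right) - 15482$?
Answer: $- \frac{184359289}{50545790} \approx -3.6474$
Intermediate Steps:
$j = 11695$ ($j = 3 + \left(\left(14192 + 12982\right) - 15482\right) = 3 + \left(27174 - 15482\right) = 3 + 11692 = 11695$)
$\frac{\left(-7954 - 1377\right) + 10623}{-17288} - \frac{41782}{j} = \frac{\left(-7954 - 1377\right) + 10623}{-17288} - \frac{41782}{11695} = \left(-9331 + 10623\right) \left(- \frac{1}{17288}\right) - \frac{41782}{11695} = 1292 \left(- \frac{1}{17288}\right) - \frac{41782}{11695} = - \frac{323}{4322} - \frac{41782}{11695} = - \frac{184359289}{50545790}$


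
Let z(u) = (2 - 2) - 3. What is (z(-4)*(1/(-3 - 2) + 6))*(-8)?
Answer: 696/5 ≈ 139.20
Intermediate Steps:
z(u) = -3 (z(u) = 0 - 3 = -3)
(z(-4)*(1/(-3 - 2) + 6))*(-8) = -3*(1/(-3 - 2) + 6)*(-8) = -3*(1/(-5) + 6)*(-8) = -3*(-⅕ + 6)*(-8) = -3*29/5*(-8) = -87/5*(-8) = 696/5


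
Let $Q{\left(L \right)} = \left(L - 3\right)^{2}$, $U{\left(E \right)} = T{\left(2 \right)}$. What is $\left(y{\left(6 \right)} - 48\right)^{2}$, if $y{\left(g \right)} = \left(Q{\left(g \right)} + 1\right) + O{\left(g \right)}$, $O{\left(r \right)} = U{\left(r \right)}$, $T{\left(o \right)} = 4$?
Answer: $1156$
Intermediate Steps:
$U{\left(E \right)} = 4$
$Q{\left(L \right)} = \left(-3 + L\right)^{2}$
$O{\left(r \right)} = 4$
$y{\left(g \right)} = 5 + \left(-3 + g\right)^{2}$ ($y{\left(g \right)} = \left(\left(-3 + g\right)^{2} + 1\right) + 4 = \left(1 + \left(-3 + g\right)^{2}\right) + 4 = 5 + \left(-3 + g\right)^{2}$)
$\left(y{\left(6 \right)} - 48\right)^{2} = \left(\left(5 + \left(-3 + 6\right)^{2}\right) - 48\right)^{2} = \left(\left(5 + 3^{2}\right) - 48\right)^{2} = \left(\left(5 + 9\right) - 48\right)^{2} = \left(14 - 48\right)^{2} = \left(-34\right)^{2} = 1156$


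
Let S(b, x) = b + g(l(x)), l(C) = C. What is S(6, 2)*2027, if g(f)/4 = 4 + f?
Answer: 60810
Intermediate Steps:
g(f) = 16 + 4*f (g(f) = 4*(4 + f) = 16 + 4*f)
S(b, x) = 16 + b + 4*x (S(b, x) = b + (16 + 4*x) = 16 + b + 4*x)
S(6, 2)*2027 = (16 + 6 + 4*2)*2027 = (16 + 6 + 8)*2027 = 30*2027 = 60810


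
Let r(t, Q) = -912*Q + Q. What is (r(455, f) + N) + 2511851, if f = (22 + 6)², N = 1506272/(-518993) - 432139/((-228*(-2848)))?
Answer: 605808067857123589/337004990592 ≈ 1.7976e+6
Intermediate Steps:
N = -1202365801595/337004990592 (N = 1506272*(-1/518993) - 432139/649344 = -1506272/518993 - 432139*1/649344 = -1506272/518993 - 432139/649344 = -1202365801595/337004990592 ≈ -3.5678)
f = 784 (f = 28² = 784)
r(t, Q) = -911*Q
(r(455, f) + N) + 2511851 = (-911*784 - 1202365801595/337004990592) + 2511851 = (-714224 - 1202365801595/337004990592) + 2511851 = -240698254766382203/337004990592 + 2511851 = 605808067857123589/337004990592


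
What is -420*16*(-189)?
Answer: 1270080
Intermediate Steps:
-420*16*(-189) = -20*336*(-189) = -6720*(-189) = 1270080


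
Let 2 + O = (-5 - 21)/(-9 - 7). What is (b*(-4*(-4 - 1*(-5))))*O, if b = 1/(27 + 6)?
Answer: 1/22 ≈ 0.045455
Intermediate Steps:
O = -3/8 (O = -2 + (-5 - 21)/(-9 - 7) = -2 - 26/(-16) = -2 - 26*(-1/16) = -2 + 13/8 = -3/8 ≈ -0.37500)
b = 1/33 ≈ 0.030303
(b*(-4*(-4 - 1*(-5))))*O = ((-4*(-4 - 1*(-5)))/33)*(-3/8) = ((-4*(-4 + 5))/33)*(-3/8) = ((-4*1)/33)*(-3/8) = ((1/33)*(-4))*(-3/8) = -4/33*(-3/8) = 1/22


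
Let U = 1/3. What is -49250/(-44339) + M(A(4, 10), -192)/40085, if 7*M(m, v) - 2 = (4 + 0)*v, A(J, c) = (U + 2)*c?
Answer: 13785340076/12441301705 ≈ 1.1080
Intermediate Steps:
U = ⅓ ≈ 0.33333
A(J, c) = 7*c/3 (A(J, c) = (⅓ + 2)*c = 7*c/3)
M(m, v) = 2/7 + 4*v/7 (M(m, v) = 2/7 + ((4 + 0)*v)/7 = 2/7 + (4*v)/7 = 2/7 + 4*v/7)
-49250/(-44339) + M(A(4, 10), -192)/40085 = -49250/(-44339) + (2/7 + (4/7)*(-192))/40085 = -49250*(-1/44339) + (2/7 - 768/7)*(1/40085) = 49250/44339 - 766/7*1/40085 = 49250/44339 - 766/280595 = 13785340076/12441301705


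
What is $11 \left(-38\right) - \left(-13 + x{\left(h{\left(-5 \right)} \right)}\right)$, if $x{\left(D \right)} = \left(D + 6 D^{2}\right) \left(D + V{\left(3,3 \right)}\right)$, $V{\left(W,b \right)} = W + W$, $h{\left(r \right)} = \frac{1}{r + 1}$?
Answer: $- \frac{12983}{32} \approx -405.72$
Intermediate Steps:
$h{\left(r \right)} = \frac{1}{1 + r}$
$V{\left(W,b \right)} = 2 W$
$x{\left(D \right)} = \left(6 + D\right) \left(D + 6 D^{2}\right)$ ($x{\left(D \right)} = \left(D + 6 D^{2}\right) \left(D + 2 \cdot 3\right) = \left(D + 6 D^{2}\right) \left(D + 6\right) = \left(D + 6 D^{2}\right) \left(6 + D\right) = \left(6 + D\right) \left(D + 6 D^{2}\right)$)
$11 \left(-38\right) - \left(-13 + x{\left(h{\left(-5 \right)} \right)}\right) = 11 \left(-38\right) + \left(13 - \frac{6 + 6 \left(\frac{1}{1 - 5}\right)^{2} + \frac{37}{1 - 5}}{1 - 5}\right) = -418 + \left(13 - \frac{6 + 6 \left(\frac{1}{-4}\right)^{2} + \frac{37}{-4}}{-4}\right) = -418 + \left(13 - - \frac{6 + 6 \left(- \frac{1}{4}\right)^{2} + 37 \left(- \frac{1}{4}\right)}{4}\right) = -418 + \left(13 - - \frac{6 + 6 \cdot \frac{1}{16} - \frac{37}{4}}{4}\right) = -418 + \left(13 - - \frac{6 + \frac{3}{8} - \frac{37}{4}}{4}\right) = -418 + \left(13 - \left(- \frac{1}{4}\right) \left(- \frac{23}{8}\right)\right) = -418 + \left(13 - \frac{23}{32}\right) = -418 + \frac{393}{32} = - \frac{12983}{32}$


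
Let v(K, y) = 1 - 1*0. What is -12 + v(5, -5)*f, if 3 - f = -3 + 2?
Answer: -8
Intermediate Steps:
f = 4 (f = 3 - (-3 + 2) = 3 - 1*(-1) = 3 + 1 = 4)
v(K, y) = 1 (v(K, y) = 1 + 0 = 1)
-12 + v(5, -5)*f = -12 + 1*4 = -12 + 4 = -8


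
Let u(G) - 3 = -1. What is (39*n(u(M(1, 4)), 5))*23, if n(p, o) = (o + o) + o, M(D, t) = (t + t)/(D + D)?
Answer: 13455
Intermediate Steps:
M(D, t) = t/D (M(D, t) = (2*t)/((2*D)) = (2*t)*(1/(2*D)) = t/D)
u(G) = 2 (u(G) = 3 - 1 = 2)
n(p, o) = 3*o (n(p, o) = 2*o + o = 3*o)
(39*n(u(M(1, 4)), 5))*23 = (39*(3*5))*23 = (39*15)*23 = 585*23 = 13455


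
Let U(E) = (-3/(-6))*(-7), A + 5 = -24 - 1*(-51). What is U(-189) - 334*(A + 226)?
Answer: -165671/2 ≈ -82836.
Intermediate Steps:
A = 22 (A = -5 + (-24 - 1*(-51)) = -5 + (-24 + 51) = -5 + 27 = 22)
U(E) = -7/2 (U(E) = -1/6*(-3)*(-7) = (1/2)*(-7) = -7/2)
U(-189) - 334*(A + 226) = -7/2 - 334*(22 + 226) = -7/2 - 334*248 = -7/2 - 1*82832 = -7/2 - 82832 = -165671/2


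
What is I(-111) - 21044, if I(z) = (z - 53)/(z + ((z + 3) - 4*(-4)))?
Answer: -4271768/203 ≈ -21043.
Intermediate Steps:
I(z) = (-53 + z)/(19 + 2*z) (I(z) = (-53 + z)/(z + ((3 + z) + 16)) = (-53 + z)/(z + (19 + z)) = (-53 + z)/(19 + 2*z))
I(-111) - 21044 = (-53 - 111)/(19 + 2*(-111)) - 21044 = -164/(19 - 222) - 21044 = -164/(-203) - 21044 = -1/203*(-164) - 21044 = 164/203 - 21044 = -4271768/203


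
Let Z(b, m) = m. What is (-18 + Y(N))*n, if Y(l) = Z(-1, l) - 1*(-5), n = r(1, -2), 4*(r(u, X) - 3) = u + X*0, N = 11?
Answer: -13/2 ≈ -6.5000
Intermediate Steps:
r(u, X) = 3 + u/4 (r(u, X) = 3 + (u + X*0)/4 = 3 + (u + 0)/4 = 3 + u/4)
n = 13/4 (n = 3 + (¼)*1 = 3 + ¼ = 13/4 ≈ 3.2500)
Y(l) = 5 + l (Y(l) = l - 1*(-5) = l + 5 = 5 + l)
(-18 + Y(N))*n = (-18 + (5 + 11))*(13/4) = (-18 + 16)*(13/4) = -2*13/4 = -13/2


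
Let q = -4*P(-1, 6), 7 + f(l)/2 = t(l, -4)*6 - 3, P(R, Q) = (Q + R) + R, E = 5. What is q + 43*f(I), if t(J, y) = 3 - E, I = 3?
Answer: -1908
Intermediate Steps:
t(J, y) = -2 (t(J, y) = 3 - 1*5 = 3 - 5 = -2)
P(R, Q) = Q + 2*R
f(l) = -44 (f(l) = -14 + 2*(-2*6 - 3) = -14 + 2*(-12 - 3) = -14 + 2*(-15) = -14 - 30 = -44)
q = -16 (q = -4*(6 + 2*(-1)) = -4*(6 - 2) = -4*4 = -16)
q + 43*f(I) = -16 + 43*(-44) = -16 - 1892 = -1908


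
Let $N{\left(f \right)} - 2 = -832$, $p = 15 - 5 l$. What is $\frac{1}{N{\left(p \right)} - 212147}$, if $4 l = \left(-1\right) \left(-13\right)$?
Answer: $- \frac{1}{212977} \approx -4.6953 \cdot 10^{-6}$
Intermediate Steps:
$l = \frac{13}{4}$ ($l = \frac{\left(-1\right) \left(-13\right)}{4} = \frac{1}{4} \cdot 13 = \frac{13}{4} \approx 3.25$)
$p = - \frac{5}{4}$ ($p = 15 - \frac{65}{4} = - \frac{5}{4} \approx -1.25$)
$N{\left(f \right)} = -830$ ($N{\left(f \right)} = 2 - 832 = -830$)
$\frac{1}{N{\left(p \right)} - 212147} = \frac{1}{-830 - 212147} = \frac{1}{-212977} = - \frac{1}{212977}$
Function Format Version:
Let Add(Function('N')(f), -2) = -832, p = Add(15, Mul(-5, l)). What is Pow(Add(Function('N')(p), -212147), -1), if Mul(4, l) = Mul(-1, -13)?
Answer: Rational(-1, 212977) ≈ -4.6953e-6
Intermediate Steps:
l = Rational(13, 4) (l = Mul(Rational(1, 4), Mul(-1, -13)) = Mul(Rational(1, 4), 13) = Rational(13, 4) ≈ 3.2500)
p = Rational(-5, 4) (p = Add(15, Mul(-5, Rational(13, 4))) = Add(15, Rational(-65, 4)) = Rational(-5, 4) ≈ -1.2500)
Function('N')(f) = -830 (Function('N')(f) = Add(2, -832) = -830)
Pow(Add(Function('N')(p), -212147), -1) = Pow(Add(-830, -212147), -1) = Pow(-212977, -1) = Rational(-1, 212977)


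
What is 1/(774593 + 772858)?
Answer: 1/1547451 ≈ 6.4622e-7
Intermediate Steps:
1/(774593 + 772858) = 1/1547451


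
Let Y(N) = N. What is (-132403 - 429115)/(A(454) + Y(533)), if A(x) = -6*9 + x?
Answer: -561518/933 ≈ -601.84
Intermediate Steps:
A(x) = -54 + x
(-132403 - 429115)/(A(454) + Y(533)) = (-132403 - 429115)/((-54 + 454) + 533) = -561518/(400 + 533) = -561518/933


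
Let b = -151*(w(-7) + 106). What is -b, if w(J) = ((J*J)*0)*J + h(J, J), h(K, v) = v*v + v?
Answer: 22348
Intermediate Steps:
h(K, v) = v + v**2 (h(K, v) = v**2 + v = v + v**2)
w(J) = J*(1 + J) (w(J) = ((J*J)*0)*J + J*(1 + J) = (J**2*0)*J + J*(1 + J) = 0*J + J*(1 + J) = 0 + J*(1 + J) = J*(1 + J))
b = -22348 (b = -151*(-7*(1 - 7) + 106) = -151*(-7*(-6) + 106) = -151*(42 + 106) = -151*148 = -22348)
-b = -1*(-22348) = 22348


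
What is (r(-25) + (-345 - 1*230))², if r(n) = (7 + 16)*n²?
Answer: 190440000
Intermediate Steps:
r(n) = 23*n²
(r(-25) + (-345 - 1*230))² = (23*(-25)² + (-345 - 1*230))² = (23*625 + (-345 - 230))² = (14375 - 575)² = 13800² = 190440000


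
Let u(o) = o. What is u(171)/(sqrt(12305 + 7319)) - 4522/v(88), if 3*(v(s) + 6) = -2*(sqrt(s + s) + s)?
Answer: 93993/1319 - 3876*sqrt(11)/1319 + 171*sqrt(4906)/9812 ≈ 62.735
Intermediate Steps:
v(s) = -6 - 2*s/3 - 2*sqrt(2)*sqrt(s)/3 (v(s) = -6 + (-2*(sqrt(s + s) + s))/3 = -6 + (-2*(sqrt(2*s) + s))/3 = -6 + (-2*(sqrt(2)*sqrt(s) + s))/3 = -6 + (-2*(s + sqrt(2)*sqrt(s)))/3 = -6 + (-2*s - 2*sqrt(2)*sqrt(s))/3 = -6 + (-2*s/3 - 2*sqrt(2)*sqrt(s)/3) = -6 - 2*s/3 - 2*sqrt(2)*sqrt(s)/3)
u(171)/(sqrt(12305 + 7319)) - 4522/v(88) = 171/(sqrt(12305 + 7319)) - 4522/(-6 - 2/3*88 - 2*sqrt(2)*sqrt(88)/3) = 171/(sqrt(19624)) - 4522/(-6 - 176/3 - 2*sqrt(2)*2*sqrt(22)/3) = 171/((2*sqrt(4906))) - 4522/(-6 - 176/3 - 8*sqrt(11)/3) = 171*(sqrt(4906)/9812) - 4522/(-194/3 - 8*sqrt(11)/3) = 171*sqrt(4906)/9812 - 4522/(-194/3 - 8*sqrt(11)/3) = -4522/(-194/3 - 8*sqrt(11)/3) + 171*sqrt(4906)/9812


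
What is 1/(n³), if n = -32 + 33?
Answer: 1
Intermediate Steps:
n = 1
1/(n³) = 1/(1³) = 1/1 = 1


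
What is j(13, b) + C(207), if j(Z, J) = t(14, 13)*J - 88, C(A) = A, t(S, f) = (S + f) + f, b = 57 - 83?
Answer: -921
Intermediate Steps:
b = -26
t(S, f) = S + 2*f
j(Z, J) = -88 + 40*J (j(Z, J) = (14 + 2*13)*J - 88 = (14 + 26)*J - 88 = 40*J - 88 = -88 + 40*J)
j(13, b) + C(207) = (-88 + 40*(-26)) + 207 = (-88 - 1040) + 207 = -1128 + 207 = -921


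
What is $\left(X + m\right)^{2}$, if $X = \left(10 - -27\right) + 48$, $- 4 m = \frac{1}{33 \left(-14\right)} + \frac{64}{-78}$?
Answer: $\frac{465570134929}{64128064} \approx 7260.0$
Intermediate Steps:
$m = \frac{1647}{8008}$ ($m = - \frac{\frac{1}{33 \left(-14\right)} + \frac{64}{-78}}{4} = - \frac{\frac{1}{33} \left(- \frac{1}{14}\right) + 64 \left(- \frac{1}{78}\right)}{4} = - \frac{- \frac{1}{462} - \frac{32}{39}}{4} = \left(- \frac{1}{4}\right) \left(- \frac{1647}{2002}\right) = \frac{1647}{8008} \approx 0.20567$)
$X = 85$ ($X = \left(10 + 27\right) + 48 = 37 + 48 = 85$)
$\left(X + m\right)^{2} = \left(85 + \frac{1647}{8008}\right)^{2} = \left(\frac{682327}{8008}\right)^{2} = \frac{465570134929}{64128064}$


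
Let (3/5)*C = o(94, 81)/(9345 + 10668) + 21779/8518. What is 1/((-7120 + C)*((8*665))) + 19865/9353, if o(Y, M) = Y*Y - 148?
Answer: 9155832057769659707/4310822970123395300 ≈ 2.1239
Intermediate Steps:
o(Y, M) = -148 + Y² (o(Y, M) = Y² - 148 = -148 + Y²)
C = 849779185/170470734 (C = 5*((-148 + 94²)/(9345 + 10668) + 21779/8518)/3 = 5*((-148 + 8836)/20013 + 21779*(1/8518))/3 = 5*(8688*(1/20013) + 21779/8518)/3 = 5*(2896/6671 + 21779/8518)/3 = (5/3)*(169955837/56823578) = 849779185/170470734 ≈ 4.9849)
1/((-7120 + C)*((8*665))) + 19865/9353 = 1/((-7120 + 849779185/170470734)*((8*665))) + 19865/9353 = 1/(-1212901846895/170470734*5320) + 19865*(1/9353) = -170470734/1212901846895*1/5320 + 19865/9353 = -12176481/460902701820100 + 19865/9353 = 9155832057769659707/4310822970123395300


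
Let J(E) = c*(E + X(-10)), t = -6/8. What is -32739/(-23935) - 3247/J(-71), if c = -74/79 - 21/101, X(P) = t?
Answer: -2394599499251/62737727885 ≈ -38.168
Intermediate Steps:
t = -3/4 (t = -6*1/8 = -3/4 ≈ -0.75000)
X(P) = -3/4
c = -9133/7979 (c = -74*1/79 - 21*1/101 = -74/79 - 21/101 = -9133/7979 ≈ -1.1446)
J(E) = 27399/31916 - 9133*E/7979 (J(E) = -9133*(E - 3/4)/7979 = -9133*(-3/4 + E)/7979 = 27399/31916 - 9133*E/7979)
-32739/(-23935) - 3247/J(-71) = -32739/(-23935) - 3247/(27399/31916 - 9133/7979*(-71)) = -32739*(-1/23935) - 3247/(27399/31916 + 648443/7979) = 32739/23935 - 3247/2621171/31916 = 32739/23935 - 3247*31916/2621171 = 32739/23935 - 103631252/2621171 = -2394599499251/62737727885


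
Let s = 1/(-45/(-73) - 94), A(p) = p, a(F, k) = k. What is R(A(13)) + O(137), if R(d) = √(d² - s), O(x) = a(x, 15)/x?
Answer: 15/137 + √7854179282/6817 ≈ 13.110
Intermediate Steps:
s = -73/6817 (s = 1/(-45*(-1/73) - 94) = 1/(45/73 - 94) = 1/(-6817/73) = -73/6817 ≈ -0.010709)
O(x) = 15/x
R(d) = √(73/6817 + d²) (R(d) = √(d² - 1*(-73/6817)) = √(d² + 73/6817) = √(73/6817 + d²))
R(A(13)) + O(137) = √(497641 + 46471489*13²)/6817 + 15/137 = √(497641 + 46471489*169)/6817 + 15*(1/137) = √(497641 + 7853681641)/6817 + 15/137 = √7854179282/6817 + 15/137 = 15/137 + √7854179282/6817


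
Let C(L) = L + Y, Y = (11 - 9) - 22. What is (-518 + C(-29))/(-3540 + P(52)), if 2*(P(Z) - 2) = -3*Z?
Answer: 567/3616 ≈ 0.15680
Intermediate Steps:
P(Z) = 2 - 3*Z/2 (P(Z) = 2 + (-3*Z)/2 = 2 - 3*Z/2)
Y = -20 (Y = 2 - 22 = -20)
C(L) = -20 + L (C(L) = L - 20 = -20 + L)
(-518 + C(-29))/(-3540 + P(52)) = (-518 + (-20 - 29))/(-3540 + (2 - 3/2*52)) = (-518 - 49)/(-3540 + (2 - 78)) = -567/(-3540 - 76) = -567/(-3616) = -567*(-1/3616) = 567/3616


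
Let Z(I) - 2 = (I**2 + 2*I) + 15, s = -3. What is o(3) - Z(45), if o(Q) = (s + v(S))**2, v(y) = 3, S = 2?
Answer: -2132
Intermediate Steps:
Z(I) = 17 + I**2 + 2*I (Z(I) = 2 + ((I**2 + 2*I) + 15) = 2 + (15 + I**2 + 2*I) = 17 + I**2 + 2*I)
o(Q) = 0 (o(Q) = (-3 + 3)**2 = 0**2 = 0)
o(3) - Z(45) = 0 - (17 + 45**2 + 2*45) = 0 - (17 + 2025 + 90) = 0 - 1*2132 = 0 - 2132 = -2132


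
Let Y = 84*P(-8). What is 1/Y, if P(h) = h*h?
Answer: 1/5376 ≈ 0.00018601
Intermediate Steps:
P(h) = h**2
Y = 5376 (Y = 84*(-8)**2 = 84*64 = 5376)
1/Y = 1/5376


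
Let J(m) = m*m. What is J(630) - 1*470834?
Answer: -73934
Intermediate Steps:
J(m) = m²
J(630) - 1*470834 = 630² - 1*470834 = 396900 - 470834 = -73934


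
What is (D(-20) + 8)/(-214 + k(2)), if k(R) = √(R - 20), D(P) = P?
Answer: 1284/22907 + 18*I*√2/22907 ≈ 0.056053 + 0.0011113*I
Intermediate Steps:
k(R) = √(-20 + R)
(D(-20) + 8)/(-214 + k(2)) = (-20 + 8)/(-214 + √(-20 + 2)) = -12/(-214 + √(-18)) = -12/(-214 + 3*I*√2)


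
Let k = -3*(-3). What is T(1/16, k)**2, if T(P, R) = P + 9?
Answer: 21025/256 ≈ 82.129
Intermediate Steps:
k = 9
T(P, R) = 9 + P
T(1/16, k)**2 = (9 + 1/16)**2 = (145/16)**2 = 21025/256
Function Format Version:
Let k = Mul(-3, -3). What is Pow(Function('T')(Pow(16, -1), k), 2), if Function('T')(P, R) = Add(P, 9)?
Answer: Rational(21025, 256) ≈ 82.129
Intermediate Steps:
k = 9
Function('T')(P, R) = Add(9, P)
Pow(Function('T')(Pow(16, -1), k), 2) = Pow(Add(9, Pow(16, -1)), 2) = Pow(Add(9, Rational(1, 16)), 2) = Pow(Rational(145, 16), 2) = Rational(21025, 256)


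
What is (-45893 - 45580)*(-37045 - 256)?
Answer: 3412034373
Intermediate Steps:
(-45893 - 45580)*(-37045 - 256) = -91473*(-37301) = 3412034373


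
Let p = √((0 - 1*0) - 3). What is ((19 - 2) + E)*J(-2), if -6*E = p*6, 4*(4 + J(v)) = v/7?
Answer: -969/14 + 57*I*√3/14 ≈ -69.214 + 7.0519*I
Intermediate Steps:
J(v) = -4 + v/28 (J(v) = -4 + (v/7)/4 = -4 + v/28)
p = I*√3 (p = √((0 + 0) - 3) = √(0 - 3) = √(-3) = I*√3 ≈ 1.732*I)
E = -I*√3 (E = -I*√3*6/6 = -I*√3 ≈ -1.732*I)
((19 - 2) + E)*J(-2) = ((19 - 2) - I*√3)*(-4 + (1/28)*(-2)) = (17 - I*√3)*(-4 - 1/14) = (17 - I*√3)*(-57/14) = -969/14 + 57*I*√3/14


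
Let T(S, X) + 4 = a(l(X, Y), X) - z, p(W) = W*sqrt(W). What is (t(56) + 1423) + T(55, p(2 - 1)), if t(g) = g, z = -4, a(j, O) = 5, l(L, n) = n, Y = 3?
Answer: 1484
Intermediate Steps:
p(W) = W**(3/2)
T(S, X) = 5 (T(S, X) = -4 + (5 - 1*(-4)) = -4 + (5 + 4) = -4 + 9 = 5)
(t(56) + 1423) + T(55, p(2 - 1)) = (56 + 1423) + 5 = 1479 + 5 = 1484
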